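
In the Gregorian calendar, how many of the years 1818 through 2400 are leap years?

142

Multiples of 4 in [1818,2400]: 146.
Of those, multiples of 100: 6 (not leap unless ÷400).
Multiples of 400: 2.
Leap years = 146 − 6 + 2 = 142.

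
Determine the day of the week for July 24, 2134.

Doomsday rule: the anchor day for the 2100s is Sunday. For year 34: 34÷12 = 2 r 10, and 10÷4 = 2, so 2+10+2 = 14.
Sunday + 14 ≡ Sunday — that's 2134's doomsday.
In July the doomsday date is Jul 11.
Jul 24 is 13 days after Jul 11; 13 mod 7 = 6, so Sunday + 6 = Saturday.

Saturday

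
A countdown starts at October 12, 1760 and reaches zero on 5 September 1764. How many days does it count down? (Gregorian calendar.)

1424

Oct 12, 1760 → Oct 12, 1761: 365 days.
Oct 12, 1761 → Oct 12, 1762: 365 days.
Oct 12, 1762 → Oct 12, 1763: 365 days.
Oct 12, 1763 → Nov 12, 1763: 31 days (October has 31).
Nov 12, 1763 → Dec 12, 1763: 30 days (November has 30).
Dec 12, 1763 → Jan 12, 1764: 31 days (December has 31).
Jan 12, 1764 → Feb 12, 1764: 31 days (January has 31).
Feb 12, 1764 → Mar 12, 1764: 29 days (February has 29).
Mar 12, 1764 → Apr 12, 1764: 31 days (March has 31).
Apr 12, 1764 → May 12, 1764: 30 days (April has 30).
May 12, 1764 → Jun 12, 1764: 31 days (May has 31).
Jun 12, 1764 → Jul 12, 1764: 30 days (June has 30).
Jul 12, 1764 → Aug 12, 1764: 31 days (July has 31).
Aug 12, 1764 → Sep 5, 1764: 24 days.
Total: 1424 days.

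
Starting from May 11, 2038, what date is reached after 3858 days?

December 2, 2048

+365 (one year) → May 11, 2039 (3493 left).
+366 (one year; includes Feb 29, 2040) → May 11, 2040 (3127 left).
+365 (one year) → May 11, 2041 (2762 left).
+365 (one year) → May 11, 2042 (2397 left).
+365 (one year) → May 11, 2043 (2032 left).
+366 (one year; includes Feb 29, 2044) → May 11, 2044 (1666 left).
+365 (one year) → May 11, 2045 (1301 left).
+365 (one year) → May 11, 2046 (936 left).
+365 (one year) → May 11, 2047 (571 left).
+366 (one year; includes Feb 29, 2048) → May 11, 2048 (205 left).
May has 31 days: +21 → Jun 1, 2048 (184 left).
Jun has 30 days: +30 → Jul 1, 2048 (154 left).
Jul has 31 days: +31 → Aug 1, 2048 (123 left).
Aug has 31 days: +31 → Sep 1, 2048 (92 left).
Sep has 30 days: +30 → Oct 1, 2048 (62 left).
Oct has 31 days: +31 → Nov 1, 2048 (31 left).
Nov has 30 days: +30 → Dec 1, 2048 (1 left).
+1 → Dec 2, 2048.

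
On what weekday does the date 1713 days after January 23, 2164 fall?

First find the weekday of Jan 23, 2164. Doomsday rule: the anchor day for the 2100s is Sunday. For year 64: 64÷12 = 5 r 4, and 4÷4 = 1, so 5+4+1 = 10.
Sunday + 10 ≡ Wednesday — that's 2164's doomsday.
In January the doomsday date is Jan 4 (2164 is a leap year (divisible by 4)).
Jan 23 is 19 days after Jan 4; 19 mod 7 = 5, so Wednesday + 5 = Monday.
1713 mod 7 = 5, so 1713 days after a Monday is Monday + 5 = Saturday.

Saturday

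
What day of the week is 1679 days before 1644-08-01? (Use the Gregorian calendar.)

Aug 1, 1644 is a Monday.
1679 mod 7 = 6, so 1679 days before a Monday is Monday − 6 = Tuesday.

Tuesday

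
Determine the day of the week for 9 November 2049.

Tuesday

January 1, 2049 is a Friday.
Jan 1, 2049 → Feb 1, 2049: 31 days (January has 31).
Feb 1, 2049 → Mar 1, 2049: 28 days (February has 28).
Mar 1, 2049 → Apr 1, 2049: 31 days (March has 31).
Apr 1, 2049 → May 1, 2049: 30 days (April has 30).
May 1, 2049 → Jun 1, 2049: 31 days (May has 31).
Jun 1, 2049 → Jul 1, 2049: 30 days (June has 30).
Jul 1, 2049 → Aug 1, 2049: 31 days (July has 31).
Aug 1, 2049 → Sep 1, 2049: 31 days (August has 31).
Sep 1, 2049 → Oct 1, 2049: 30 days (September has 30).
Oct 1, 2049 → Nov 1, 2049: 31 days (October has 31).
Nov 1, 2049 → Nov 9, 2049: 8 days.
Total: 312 days.
312 mod 7 = 4, so Friday + 4 = Tuesday.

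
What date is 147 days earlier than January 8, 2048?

August 14, 2047

−8 → Dec 31, 2047 (end of Dec, 31 days; 139 left).
−31 → Nov 30, 2047 (end of Nov, 30 days; 108 left).
−30 → Oct 31, 2047 (end of Oct, 31 days; 78 left).
−31 → Sep 30, 2047 (end of Sep, 30 days; 47 left).
−30 → Aug 31, 2047 (end of Aug, 31 days; 17 left).
−17 → Aug 14, 2047.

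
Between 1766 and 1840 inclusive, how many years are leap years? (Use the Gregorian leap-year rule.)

Multiples of 4 in [1766,1840]: 19.
Of those, multiples of 100: 1 (not leap unless ÷400).
Multiples of 400: 0.
Leap years = 19 − 1 + 0 = 18.

18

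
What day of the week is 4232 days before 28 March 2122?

Tuesday

First find the weekday of Mar 28, 2122. Doomsday rule: the anchor day for the 2100s is Sunday. For year 22: 22÷12 = 1 r 10, and 10÷4 = 2, so 1+10+2 = 13.
Sunday + 13 ≡ Saturday — that's 2122's doomsday.
In March the doomsday date is Mar 14.
Mar 28 is 14 days after Mar 14; 14 mod 7 = 0, so Saturday + 0 = Saturday.
4232 mod 7 = 4, so 4232 days before a Saturday is Saturday − 4 = Tuesday.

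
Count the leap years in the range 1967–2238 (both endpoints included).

Multiples of 4 in [1967,2238]: 68.
Of those, multiples of 100: 3 (not leap unless ÷400).
Multiples of 400: 1.
Leap years = 68 − 3 + 1 = 66.

66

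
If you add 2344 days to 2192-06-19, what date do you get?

November 19, 2198

+365 (one year) → Jun 19, 2193 (1979 left).
+365 (one year) → Jun 19, 2194 (1614 left).
+365 (one year) → Jun 19, 2195 (1249 left).
+366 (one year; includes Feb 29, 2196) → Jun 19, 2196 (883 left).
+365 (one year) → Jun 19, 2197 (518 left).
+365 (one year) → Jun 19, 2198 (153 left).
Jun has 30 days: +12 → Jul 1, 2198 (141 left).
Jul has 31 days: +31 → Aug 1, 2198 (110 left).
Aug has 31 days: +31 → Sep 1, 2198 (79 left).
Sep has 30 days: +30 → Oct 1, 2198 (49 left).
Oct has 31 days: +31 → Nov 1, 2198 (18 left).
+18 → Nov 19, 2198.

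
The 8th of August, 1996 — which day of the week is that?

January 1, 1996 is a Monday.
Jan 1, 1996 → Feb 1, 1996: 31 days (January has 31).
Feb 1, 1996 → Mar 1, 1996: 29 days (February has 29).
Mar 1, 1996 → Apr 1, 1996: 31 days (March has 31).
Apr 1, 1996 → May 1, 1996: 30 days (April has 30).
May 1, 1996 → Jun 1, 1996: 31 days (May has 31).
Jun 1, 1996 → Jul 1, 1996: 30 days (June has 30).
Jul 1, 1996 → Aug 1, 1996: 31 days (July has 31).
Aug 1, 1996 → Aug 8, 1996: 7 days.
Total: 220 days.
220 mod 7 = 3, so Monday + 3 = Thursday.

Thursday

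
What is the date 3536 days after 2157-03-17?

+365 (one year) → Mar 17, 2158 (3171 left).
+365 (one year) → Mar 17, 2159 (2806 left).
+366 (one year; includes Feb 29, 2160) → Mar 17, 2160 (2440 left).
+365 (one year) → Mar 17, 2161 (2075 left).
+365 (one year) → Mar 17, 2162 (1710 left).
+365 (one year) → Mar 17, 2163 (1345 left).
+366 (one year; includes Feb 29, 2164) → Mar 17, 2164 (979 left).
+365 (one year) → Mar 17, 2165 (614 left).
+365 (one year) → Mar 17, 2166 (249 left).
Mar has 31 days: +15 → Apr 1, 2166 (234 left).
Apr has 30 days: +30 → May 1, 2166 (204 left).
May has 31 days: +31 → Jun 1, 2166 (173 left).
Jun has 30 days: +30 → Jul 1, 2166 (143 left).
Jul has 31 days: +31 → Aug 1, 2166 (112 left).
Aug has 31 days: +31 → Sep 1, 2166 (81 left).
Sep has 30 days: +30 → Oct 1, 2166 (51 left).
Oct has 31 days: +31 → Nov 1, 2166 (20 left).
+20 → Nov 21, 2166.

November 21, 2166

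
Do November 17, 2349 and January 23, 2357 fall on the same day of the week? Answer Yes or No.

No

From Nov 17, 2349 to Jan 23, 2357 is 2624 days.
2624 mod 7 = 6, so they are different weekdays.
(Nov 17, 2349 is a Thursday; Jan 23, 2357 is a Wednesday.)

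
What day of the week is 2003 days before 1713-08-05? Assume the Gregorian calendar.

Friday

Aug 5, 1713 is a Saturday.
2003 mod 7 = 1, so 2003 days before a Saturday is Saturday − 1 = Friday.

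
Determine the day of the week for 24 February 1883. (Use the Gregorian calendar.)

Saturday

January 1, 1883 is a Monday.
Jan 1, 1883 → Feb 1, 1883: 31 days (January has 31).
Feb 1, 1883 → Feb 24, 1883: 23 days.
Total: 54 days.
54 mod 7 = 5, so Monday + 5 = Saturday.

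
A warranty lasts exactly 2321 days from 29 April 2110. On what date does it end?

September 5, 2116

+365 (one year) → Apr 29, 2111 (1956 left).
+366 (one year; includes Feb 29, 2112) → Apr 29, 2112 (1590 left).
+365 (one year) → Apr 29, 2113 (1225 left).
+365 (one year) → Apr 29, 2114 (860 left).
+365 (one year) → Apr 29, 2115 (495 left).
+366 (one year; includes Feb 29, 2116) → Apr 29, 2116 (129 left).
Apr has 30 days: +2 → May 1, 2116 (127 left).
May has 31 days: +31 → Jun 1, 2116 (96 left).
Jun has 30 days: +30 → Jul 1, 2116 (66 left).
Jul has 31 days: +31 → Aug 1, 2116 (35 left).
Aug has 31 days: +31 → Sep 1, 2116 (4 left).
+4 → Sep 5, 2116.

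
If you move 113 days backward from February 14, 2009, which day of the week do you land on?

First find the weekday of Feb 14, 2009. Doomsday rule: the anchor day for the 2000s is Tuesday. For year 09: 9÷12 = 0 r 9, and 9÷4 = 2, so 0+9+2 = 11.
Tuesday + 11 ≡ Saturday — that's 2009's doomsday.
In February the doomsday date is Feb 28 (2009 is not a leap year).
Feb 14 is 14 days before Feb 28; 14 mod 7 = 0, so Saturday − 0 = Saturday.
113 mod 7 = 1, so 113 days before a Saturday is Saturday − 1 = Friday.

Friday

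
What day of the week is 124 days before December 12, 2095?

Wednesday

First find the weekday of Dec 12, 2095. Doomsday rule: the anchor day for the 2000s is Tuesday. For year 95: 95÷12 = 7 r 11, and 11÷4 = 2, so 7+11+2 = 20.
Tuesday + 20 ≡ Monday — that's 2095's doomsday.
In December the doomsday date is Dec 12.
Dec 12 is the doomsday itself: Monday.
124 mod 7 = 5, so 124 days before a Monday is Monday − 5 = Wednesday.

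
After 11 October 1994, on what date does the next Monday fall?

Oct 11, 1994 is a Tuesday.
From Tuesday to the next Monday is 6 days.
Oct 11, 1994 + 6 = Oct 17, 1994.

October 17, 1994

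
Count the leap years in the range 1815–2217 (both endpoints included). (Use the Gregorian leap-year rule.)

98

Multiples of 4 in [1815,2217]: 101.
Of those, multiples of 100: 4 (not leap unless ÷400).
Multiples of 400: 1.
Leap years = 101 − 4 + 1 = 98.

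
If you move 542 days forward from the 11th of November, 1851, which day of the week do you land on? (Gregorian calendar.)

Nov 11, 1851 is a Tuesday.
542 mod 7 = 3, so 542 days after a Tuesday is Tuesday + 3 = Friday.

Friday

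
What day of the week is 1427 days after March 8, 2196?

Mar 8, 2196 is a Tuesday.
1427 mod 7 = 6, so 1427 days after a Tuesday is Tuesday + 6 = Monday.

Monday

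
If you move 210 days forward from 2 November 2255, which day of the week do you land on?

First find the weekday of Nov 2, 2255. Doomsday rule: the anchor day for the 2200s is Friday. For year 55: 55÷12 = 4 r 7, and 7÷4 = 1, so 4+7+1 = 12.
Friday + 12 ≡ Wednesday — that's 2255's doomsday.
In November the doomsday date is Nov 7.
Nov 2 is 5 days before Nov 7; 5 mod 7 = 5, so Wednesday − 5 = Friday.
210 mod 7 = 0, so 210 days after a Friday is Friday + 0 = Friday.

Friday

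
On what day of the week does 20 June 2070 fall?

Doomsday rule: the anchor day for the 2000s is Tuesday. For year 70: 70÷12 = 5 r 10, and 10÷4 = 2, so 5+10+2 = 17.
Tuesday + 17 ≡ Friday — that's 2070's doomsday.
In June the doomsday date is Jun 6.
Jun 20 is 14 days after Jun 6; 14 mod 7 = 0, so Friday + 0 = Friday.

Friday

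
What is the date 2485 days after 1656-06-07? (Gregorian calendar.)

+365 (one year) → Jun 7, 1657 (2120 left).
+365 (one year) → Jun 7, 1658 (1755 left).
+365 (one year) → Jun 7, 1659 (1390 left).
+366 (one year; includes Feb 29, 1660) → Jun 7, 1660 (1024 left).
+365 (one year) → Jun 7, 1661 (659 left).
+365 (one year) → Jun 7, 1662 (294 left).
Jun has 30 days: +24 → Jul 1, 1662 (270 left).
Jul has 31 days: +31 → Aug 1, 1662 (239 left).
Aug has 31 days: +31 → Sep 1, 1662 (208 left).
Sep has 30 days: +30 → Oct 1, 1662 (178 left).
Oct has 31 days: +31 → Nov 1, 1662 (147 left).
Nov has 30 days: +30 → Dec 1, 1662 (117 left).
Dec has 31 days: +31 → Jan 1, 1663 (86 left).
Jan has 31 days: +31 → Feb 1, 1663 (55 left).
Feb has 28 days: +28 → Mar 1, 1663 (27 left).
+27 → Mar 28, 1663.

March 28, 1663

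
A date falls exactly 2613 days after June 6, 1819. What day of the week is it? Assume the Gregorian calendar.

First find the weekday of Jun 6, 1819. Doomsday rule: the anchor day for the 1800s is Friday. For year 19: 19÷12 = 1 r 7, and 7÷4 = 1, so 1+7+1 = 9.
Friday + 9 ≡ Sunday — that's 1819's doomsday.
In June the doomsday date is Jun 6.
Jun 6 is the doomsday itself: Sunday.
2613 mod 7 = 2, so 2613 days after a Sunday is Sunday + 2 = Tuesday.

Tuesday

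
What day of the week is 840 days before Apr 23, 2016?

Saturday

Apr 23, 2016 is a Saturday.
840 mod 7 = 0, so 840 days before a Saturday is Saturday − 0 = Saturday.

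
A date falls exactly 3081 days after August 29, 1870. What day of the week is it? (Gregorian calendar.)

Tuesday

First find the weekday of Aug 29, 1870. Doomsday rule: the anchor day for the 1800s is Friday. For year 70: 70÷12 = 5 r 10, and 10÷4 = 2, so 5+10+2 = 17.
Friday + 17 ≡ Monday — that's 1870's doomsday.
In August the doomsday date is Aug 8.
Aug 29 is 21 days after Aug 8; 21 mod 7 = 0, so Monday + 0 = Monday.
3081 mod 7 = 1, so 3081 days after a Monday is Monday + 1 = Tuesday.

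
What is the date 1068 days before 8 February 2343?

−365 (one year) → Feb 8, 2342 (703 left).
−365 (one year) → Feb 8, 2341 (338 left).
−8 → Jan 31, 2341 (end of Jan, 31 days; 330 left).
−31 → Dec 31, 2340 (end of Dec, 31 days; 299 left).
−31 → Nov 30, 2340 (end of Nov, 30 days; 268 left).
−30 → Oct 31, 2340 (end of Oct, 31 days; 238 left).
−31 → Sep 30, 2340 (end of Sep, 30 days; 207 left).
−30 → Aug 31, 2340 (end of Aug, 31 days; 177 left).
−31 → Jul 31, 2340 (end of Jul, 31 days; 146 left).
−31 → Jun 30, 2340 (end of Jun, 30 days; 115 left).
−30 → May 31, 2340 (end of May, 31 days; 85 left).
−31 → Apr 30, 2340 (end of Apr, 30 days; 54 left).
−30 → Mar 31, 2340 (end of Mar, 31 days; 24 left).
−24 → Mar 7, 2340.

March 7, 2340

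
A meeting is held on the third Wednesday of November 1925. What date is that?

November 1, 1925 is a Sunday.
The first Wednesday is therefore November 4 (3 days later).
The third Wednesday is 4 + 2×7 = November 18.

November 18, 1925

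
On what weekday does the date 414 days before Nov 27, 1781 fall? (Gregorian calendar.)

First find the weekday of Nov 27, 1781. Doomsday rule: the anchor day for the 1700s is Sunday. For year 81: 81÷12 = 6 r 9, and 9÷4 = 2, so 6+9+2 = 17.
Sunday + 17 ≡ Wednesday — that's 1781's doomsday.
In November the doomsday date is Nov 7.
Nov 27 is 20 days after Nov 7; 20 mod 7 = 6, so Wednesday + 6 = Tuesday.
414 mod 7 = 1, so 414 days before a Tuesday is Tuesday − 1 = Monday.

Monday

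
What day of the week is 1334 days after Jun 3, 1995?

First find the weekday of Jun 3, 1995. Doomsday rule: the anchor day for the 1900s is Wednesday. For year 95: 95÷12 = 7 r 11, and 11÷4 = 2, so 7+11+2 = 20.
Wednesday + 20 ≡ Tuesday — that's 1995's doomsday.
In June the doomsday date is Jun 6.
Jun 3 is 3 days before Jun 6; 3 mod 7 = 3, so Tuesday − 3 = Saturday.
1334 mod 7 = 4, so 1334 days after a Saturday is Saturday + 4 = Wednesday.

Wednesday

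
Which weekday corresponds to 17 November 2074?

Saturday

January 1, 2074 is a Monday.
Jan 1, 2074 → Feb 1, 2074: 31 days (January has 31).
Feb 1, 2074 → Mar 1, 2074: 28 days (February has 28).
Mar 1, 2074 → Apr 1, 2074: 31 days (March has 31).
Apr 1, 2074 → May 1, 2074: 30 days (April has 30).
May 1, 2074 → Jun 1, 2074: 31 days (May has 31).
Jun 1, 2074 → Jul 1, 2074: 30 days (June has 30).
Jul 1, 2074 → Aug 1, 2074: 31 days (July has 31).
Aug 1, 2074 → Sep 1, 2074: 31 days (August has 31).
Sep 1, 2074 → Oct 1, 2074: 30 days (September has 30).
Oct 1, 2074 → Nov 1, 2074: 31 days (October has 31).
Nov 1, 2074 → Nov 17, 2074: 16 days.
Total: 320 days.
320 mod 7 = 5, so Monday + 5 = Saturday.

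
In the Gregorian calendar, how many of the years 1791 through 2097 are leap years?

75

Multiples of 4 in [1791,2097]: 77.
Of those, multiples of 100: 3 (not leap unless ÷400).
Multiples of 400: 1.
Leap years = 77 − 3 + 1 = 75.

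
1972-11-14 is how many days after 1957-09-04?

Sep 4, 1957 → Sep 4, 1958: 365 days.
Sep 4, 1958 → Sep 4, 1959: 365 days.
Sep 4, 1959 → Sep 4, 1960: 366 days (Feb 29, 1960 is in that span).
Sep 4, 1960 → Sep 4, 1961: 365 days.
Sep 4, 1961 → Sep 4, 1962: 365 days.
Sep 4, 1962 → Sep 4, 1963: 365 days.
Sep 4, 1963 → Sep 4, 1964: 366 days (Feb 29, 1964 is in that span).
Sep 4, 1964 → Sep 4, 1965: 365 days.
Sep 4, 1965 → Sep 4, 1966: 365 days.
Sep 4, 1966 → Sep 4, 1967: 365 days.
Sep 4, 1967 → Sep 4, 1968: 366 days (Feb 29, 1968 is in that span).
Sep 4, 1968 → Sep 4, 1969: 365 days.
Sep 4, 1969 → Sep 4, 1970: 365 days.
Sep 4, 1970 → Sep 4, 1971: 365 days.
Sep 4, 1971 → Sep 4, 1972: 366 days (Feb 29, 1972 is in that span).
Sep 4, 1972 → Oct 4, 1972: 30 days (September has 30).
Oct 4, 1972 → Nov 4, 1972: 31 days (October has 31).
Nov 4, 1972 → Nov 14, 1972: 10 days.
Total: 5550 days.

5550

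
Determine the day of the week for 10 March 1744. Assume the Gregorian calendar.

Tuesday

Doomsday rule: the anchor day for the 1700s is Sunday. For year 44: 44÷12 = 3 r 8, and 8÷4 = 2, so 3+8+2 = 13.
Sunday + 13 ≡ Saturday — that's 1744's doomsday.
In March the doomsday date is Mar 14.
Mar 10 is 4 days before Mar 14; 4 mod 7 = 4, so Saturday − 4 = Tuesday.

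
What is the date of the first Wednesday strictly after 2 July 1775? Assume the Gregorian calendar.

July 5, 1775

Jul 2, 1775 is a Sunday.
From Sunday to the next Wednesday is 3 days.
Jul 2, 1775 + 3 = Jul 5, 1775.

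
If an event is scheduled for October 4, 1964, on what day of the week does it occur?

Sunday

Doomsday rule: the anchor day for the 1900s is Wednesday. For year 64: 64÷12 = 5 r 4, and 4÷4 = 1, so 5+4+1 = 10.
Wednesday + 10 ≡ Saturday — that's 1964's doomsday.
In October the doomsday date is Oct 10.
Oct 4 is 6 days before Oct 10; 6 mod 7 = 6, so Saturday − 6 = Sunday.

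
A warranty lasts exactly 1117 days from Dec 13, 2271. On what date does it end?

January 3, 2275

+366 (one year; includes Feb 29, 2272) → Dec 13, 2272 (751 left).
+365 (one year) → Dec 13, 2273 (386 left).
Dec has 31 days: +19 → Jan 1, 2274 (367 left).
Jan has 31 days: +31 → Feb 1, 2274 (336 left).
Feb has 28 days: +28 → Mar 1, 2274 (308 left).
Mar has 31 days: +31 → Apr 1, 2274 (277 left).
Apr has 30 days: +30 → May 1, 2274 (247 left).
May has 31 days: +31 → Jun 1, 2274 (216 left).
Jun has 30 days: +30 → Jul 1, 2274 (186 left).
Jul has 31 days: +31 → Aug 1, 2274 (155 left).
Aug has 31 days: +31 → Sep 1, 2274 (124 left).
Sep has 30 days: +30 → Oct 1, 2274 (94 left).
Oct has 31 days: +31 → Nov 1, 2274 (63 left).
Nov has 30 days: +30 → Dec 1, 2274 (33 left).
Dec has 31 days: +31 → Jan 1, 2275 (2 left).
+2 → Jan 3, 2275.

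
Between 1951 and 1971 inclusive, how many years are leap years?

Multiples of 4 in [1951,1971]: 5.
Of those, multiples of 100: 0 (not leap unless ÷400).
Multiples of 400: 0.
Leap years = 5 − 0 + 0 = 5.

5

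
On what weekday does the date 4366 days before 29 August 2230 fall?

Tuesday

First find the weekday of Aug 29, 2230. Doomsday rule: the anchor day for the 2200s is Friday. For year 30: 30÷12 = 2 r 6, and 6÷4 = 1, so 2+6+1 = 9.
Friday + 9 ≡ Sunday — that's 2230's doomsday.
In August the doomsday date is Aug 8.
Aug 29 is 21 days after Aug 8; 21 mod 7 = 0, so Sunday + 0 = Sunday.
4366 mod 7 = 5, so 4366 days before a Sunday is Sunday − 5 = Tuesday.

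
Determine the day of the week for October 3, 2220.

Tuesday

Doomsday rule: the anchor day for the 2200s is Friday. For year 20: 20÷12 = 1 r 8, and 8÷4 = 2, so 1+8+2 = 11.
Friday + 11 ≡ Tuesday — that's 2220's doomsday.
In October the doomsday date is Oct 10.
Oct 3 is 7 days before Oct 10; 7 mod 7 = 0, so Tuesday − 0 = Tuesday.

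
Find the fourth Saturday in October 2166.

October 25, 2166

October 1, 2166 is a Wednesday.
The first Saturday is therefore October 4 (3 days later).
The fourth Saturday is 4 + 3×7 = October 25.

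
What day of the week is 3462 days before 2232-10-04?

Sunday

Oct 4, 2232 is a Thursday.
3462 mod 7 = 4, so 3462 days before a Thursday is Thursday − 4 = Sunday.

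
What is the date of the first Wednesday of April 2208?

April 1, 2208 is a Friday.
The first Wednesday is therefore April 6 (5 days later).

April 6, 2208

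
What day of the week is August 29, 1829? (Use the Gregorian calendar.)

Doomsday rule: the anchor day for the 1800s is Friday. For year 29: 29÷12 = 2 r 5, and 5÷4 = 1, so 2+5+1 = 8.
Friday + 8 ≡ Saturday — that's 1829's doomsday.
In August the doomsday date is Aug 8.
Aug 29 is 21 days after Aug 8; 21 mod 7 = 0, so Saturday + 0 = Saturday.

Saturday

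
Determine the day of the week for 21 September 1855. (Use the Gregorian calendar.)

Doomsday rule: the anchor day for the 1800s is Friday. For year 55: 55÷12 = 4 r 7, and 7÷4 = 1, so 4+7+1 = 12.
Friday + 12 ≡ Wednesday — that's 1855's doomsday.
In September the doomsday date is Sep 5.
Sep 21 is 16 days after Sep 5; 16 mod 7 = 2, so Wednesday + 2 = Friday.

Friday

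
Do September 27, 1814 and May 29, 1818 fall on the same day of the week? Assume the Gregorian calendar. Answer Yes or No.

From Sep 27, 1814 to May 29, 1818 is 1340 days.
1340 mod 7 = 3, so they are different weekdays.
(Sep 27, 1814 is a Tuesday; May 29, 1818 is a Friday.)

No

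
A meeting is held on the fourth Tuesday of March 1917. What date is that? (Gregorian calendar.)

March 27, 1917

March 1, 1917 is a Thursday.
The first Tuesday is therefore March 6 (5 days later).
The fourth Tuesday is 6 + 3×7 = March 27.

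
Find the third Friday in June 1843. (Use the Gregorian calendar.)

June 16, 1843

June 1, 1843 is a Thursday.
The first Friday is therefore June 2 (1 days later).
The third Friday is 2 + 2×7 = June 16.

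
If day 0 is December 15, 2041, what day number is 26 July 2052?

3876

Dec 15, 2041 → Dec 15, 2042: 365 days.
Dec 15, 2042 → Dec 15, 2043: 365 days.
Dec 15, 2043 → Dec 15, 2044: 366 days (Feb 29, 2044 is in that span).
Dec 15, 2044 → Dec 15, 2045: 365 days.
Dec 15, 2045 → Dec 15, 2046: 365 days.
Dec 15, 2046 → Dec 15, 2047: 365 days.
Dec 15, 2047 → Dec 15, 2048: 366 days (Feb 29, 2048 is in that span).
Dec 15, 2048 → Dec 15, 2049: 365 days.
Dec 15, 2049 → Dec 15, 2050: 365 days.
Dec 15, 2050 → Dec 15, 2051: 365 days.
Dec 15, 2051 → Jan 15, 2052: 31 days (December has 31).
Jan 15, 2052 → Feb 15, 2052: 31 days (January has 31).
Feb 15, 2052 → Mar 15, 2052: 29 days (February has 29).
Mar 15, 2052 → Apr 15, 2052: 31 days (March has 31).
Apr 15, 2052 → May 15, 2052: 30 days (April has 30).
May 15, 2052 → Jun 15, 2052: 31 days (May has 31).
Jun 15, 2052 → Jul 15, 2052: 30 days (June has 30).
Jul 15, 2052 → Jul 26, 2052: 11 days.
Total: 3876 days.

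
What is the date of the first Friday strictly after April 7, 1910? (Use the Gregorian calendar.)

Apr 7, 1910 is a Thursday.
From Thursday to the next Friday is 1 day.
Apr 7, 1910 + 1 = Apr 8, 1910.

April 8, 1910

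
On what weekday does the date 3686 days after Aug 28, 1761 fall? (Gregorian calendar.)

Tuesday

First find the weekday of Aug 28, 1761. Doomsday rule: the anchor day for the 1700s is Sunday. For year 61: 61÷12 = 5 r 1, and 1÷4 = 0, so 5+1+0 = 6.
Sunday + 6 ≡ Saturday — that's 1761's doomsday.
In August the doomsday date is Aug 8.
Aug 28 is 20 days after Aug 8; 20 mod 7 = 6, so Saturday + 6 = Friday.
3686 mod 7 = 4, so 3686 days after a Friday is Friday + 4 = Tuesday.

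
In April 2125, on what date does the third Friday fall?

April 1, 2125 is a Sunday.
The first Friday is therefore April 6 (5 days later).
The third Friday is 6 + 2×7 = April 20.

April 20, 2125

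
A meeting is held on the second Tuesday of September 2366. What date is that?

September 1, 2366 is a Thursday.
The first Tuesday is therefore September 6 (5 days later).
The second Tuesday is 6 + 1×7 = September 13.

September 13, 2366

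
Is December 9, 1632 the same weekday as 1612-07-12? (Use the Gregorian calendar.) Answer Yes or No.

Yes

From Jul 12, 1612 to Dec 9, 1632 is 7455 days.
7455 mod 7 = 0, so they are the same weekday.
(Jul 12, 1612 is a Thursday; Dec 9, 1632 is a Thursday.)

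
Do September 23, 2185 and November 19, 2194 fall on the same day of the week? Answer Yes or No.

From Sep 23, 2185 to Nov 19, 2194 is 3344 days.
3344 mod 7 = 5, so they are different weekdays.
(Sep 23, 2185 is a Friday; Nov 19, 2194 is a Wednesday.)

No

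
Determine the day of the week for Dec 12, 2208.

Monday

January 1, 2208 is a Friday.
Jan 1, 2208 → Feb 1, 2208: 31 days (January has 31).
Feb 1, 2208 → Mar 1, 2208: 29 days (February has 29).
Mar 1, 2208 → Apr 1, 2208: 31 days (March has 31).
Apr 1, 2208 → May 1, 2208: 30 days (April has 30).
May 1, 2208 → Jun 1, 2208: 31 days (May has 31).
Jun 1, 2208 → Jul 1, 2208: 30 days (June has 30).
Jul 1, 2208 → Aug 1, 2208: 31 days (July has 31).
Aug 1, 2208 → Sep 1, 2208: 31 days (August has 31).
Sep 1, 2208 → Oct 1, 2208: 30 days (September has 30).
Oct 1, 2208 → Nov 1, 2208: 31 days (October has 31).
Nov 1, 2208 → Dec 1, 2208: 30 days (November has 30).
Dec 1, 2208 → Dec 12, 2208: 11 days.
Total: 346 days.
346 mod 7 = 3, so Friday + 3 = Monday.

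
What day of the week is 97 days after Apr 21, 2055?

Apr 21, 2055 is a Wednesday.
97 mod 7 = 6, so 97 days after a Wednesday is Wednesday + 6 = Tuesday.

Tuesday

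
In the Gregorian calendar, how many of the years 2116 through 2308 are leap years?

47

Multiples of 4 in [2116,2308]: 49.
Of those, multiples of 100: 2 (not leap unless ÷400).
Multiples of 400: 0.
Leap years = 49 − 2 + 0 = 47.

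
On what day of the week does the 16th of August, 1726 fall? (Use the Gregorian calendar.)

Friday

Doomsday rule: the anchor day for the 1700s is Sunday. For year 26: 26÷12 = 2 r 2, and 2÷4 = 0, so 2+2+0 = 4.
Sunday + 4 ≡ Thursday — that's 1726's doomsday.
In August the doomsday date is Aug 8.
Aug 16 is 8 days after Aug 8; 8 mod 7 = 1, so Thursday + 1 = Friday.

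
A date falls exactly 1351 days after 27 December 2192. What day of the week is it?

Dec 27, 2192 is a Thursday.
1351 mod 7 = 0, so 1351 days after a Thursday is Thursday + 0 = Thursday.

Thursday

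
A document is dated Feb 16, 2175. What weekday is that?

Thursday

Doomsday rule: the anchor day for the 2100s is Sunday. For year 75: 75÷12 = 6 r 3, and 3÷4 = 0, so 6+3+0 = 9.
Sunday + 9 ≡ Tuesday — that's 2175's doomsday.
In February the doomsday date is Feb 28 (2175 is not a leap year).
Feb 16 is 12 days before Feb 28; 12 mod 7 = 5, so Tuesday − 5 = Thursday.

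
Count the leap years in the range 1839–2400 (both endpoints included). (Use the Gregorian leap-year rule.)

137

Multiples of 4 in [1839,2400]: 141.
Of those, multiples of 100: 6 (not leap unless ÷400).
Multiples of 400: 2.
Leap years = 141 − 6 + 2 = 137.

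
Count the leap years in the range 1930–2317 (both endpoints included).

94

Multiples of 4 in [1930,2317]: 97.
Of those, multiples of 100: 4 (not leap unless ÷400).
Multiples of 400: 1.
Leap years = 97 − 4 + 1 = 94.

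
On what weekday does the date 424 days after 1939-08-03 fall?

Monday

First find the weekday of Aug 3, 1939. Doomsday rule: the anchor day for the 1900s is Wednesday. For year 39: 39÷12 = 3 r 3, and 3÷4 = 0, so 3+3+0 = 6.
Wednesday + 6 ≡ Tuesday — that's 1939's doomsday.
In August the doomsday date is Aug 8.
Aug 3 is 5 days before Aug 8; 5 mod 7 = 5, so Tuesday − 5 = Thursday.
424 mod 7 = 4, so 424 days after a Thursday is Thursday + 4 = Monday.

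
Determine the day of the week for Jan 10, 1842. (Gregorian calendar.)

Doomsday rule: the anchor day for the 1800s is Friday. For year 42: 42÷12 = 3 r 6, and 6÷4 = 1, so 3+6+1 = 10.
Friday + 10 ≡ Monday — that's 1842's doomsday.
In January the doomsday date is Jan 3 (1842 is not a leap year).
Jan 10 is 7 days after Jan 3; 7 mod 7 = 0, so Monday + 0 = Monday.

Monday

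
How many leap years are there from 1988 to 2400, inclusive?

101

Multiples of 4 in [1988,2400]: 104.
Of those, multiples of 100: 5 (not leap unless ÷400).
Multiples of 400: 2.
Leap years = 104 − 5 + 2 = 101.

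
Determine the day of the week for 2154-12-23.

Doomsday rule: the anchor day for the 2100s is Sunday. For year 54: 54÷12 = 4 r 6, and 6÷4 = 1, so 4+6+1 = 11.
Sunday + 11 ≡ Thursday — that's 2154's doomsday.
In December the doomsday date is Dec 12.
Dec 23 is 11 days after Dec 12; 11 mod 7 = 4, so Thursday + 4 = Monday.

Monday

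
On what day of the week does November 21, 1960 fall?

Monday

January 1, 1960 is a Friday.
Jan 1, 1960 → Feb 1, 1960: 31 days (January has 31).
Feb 1, 1960 → Mar 1, 1960: 29 days (February has 29).
Mar 1, 1960 → Apr 1, 1960: 31 days (March has 31).
Apr 1, 1960 → May 1, 1960: 30 days (April has 30).
May 1, 1960 → Jun 1, 1960: 31 days (May has 31).
Jun 1, 1960 → Jul 1, 1960: 30 days (June has 30).
Jul 1, 1960 → Aug 1, 1960: 31 days (July has 31).
Aug 1, 1960 → Sep 1, 1960: 31 days (August has 31).
Sep 1, 1960 → Oct 1, 1960: 30 days (September has 30).
Oct 1, 1960 → Nov 1, 1960: 31 days (October has 31).
Nov 1, 1960 → Nov 21, 1960: 20 days.
Total: 325 days.
325 mod 7 = 3, so Friday + 3 = Monday.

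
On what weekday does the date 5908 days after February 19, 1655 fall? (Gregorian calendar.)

First find the weekday of Feb 19, 1655. Doomsday rule: the anchor day for the 1600s is Tuesday. For year 55: 55÷12 = 4 r 7, and 7÷4 = 1, so 4+7+1 = 12.
Tuesday + 12 ≡ Sunday — that's 1655's doomsday.
In February the doomsday date is Feb 28 (1655 is not a leap year).
Feb 19 is 9 days before Feb 28; 9 mod 7 = 2, so Sunday − 2 = Friday.
5908 mod 7 = 0, so 5908 days after a Friday is Friday + 0 = Friday.

Friday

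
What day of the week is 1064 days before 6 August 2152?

First find the weekday of Aug 6, 2152. Doomsday rule: the anchor day for the 2100s is Sunday. For year 52: 52÷12 = 4 r 4, and 4÷4 = 1, so 4+4+1 = 9.
Sunday + 9 ≡ Tuesday — that's 2152's doomsday.
In August the doomsday date is Aug 8.
Aug 6 is 2 days before Aug 8; 2 mod 7 = 2, so Tuesday − 2 = Sunday.
1064 mod 7 = 0, so 1064 days before a Sunday is Sunday − 0 = Sunday.

Sunday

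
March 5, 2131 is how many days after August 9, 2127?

Aug 9, 2127 → Aug 9, 2128: 366 days (Feb 29, 2128 is in that span).
Aug 9, 2128 → Aug 9, 2129: 365 days.
Aug 9, 2129 → Aug 9, 2130: 365 days.
Aug 9, 2130 → Sep 9, 2130: 31 days (August has 31).
Sep 9, 2130 → Oct 9, 2130: 30 days (September has 30).
Oct 9, 2130 → Nov 9, 2130: 31 days (October has 31).
Nov 9, 2130 → Dec 9, 2130: 30 days (November has 30).
Dec 9, 2130 → Jan 9, 2131: 31 days (December has 31).
Jan 9, 2131 → Feb 9, 2131: 31 days (January has 31).
Feb 9, 2131 → Mar 5, 2131: 24 days.
Total: 1304 days.

1304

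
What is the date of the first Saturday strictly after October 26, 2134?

Oct 26, 2134 is a Tuesday.
From Tuesday to the next Saturday is 4 days.
Oct 26, 2134 + 4 = Oct 30, 2134.

October 30, 2134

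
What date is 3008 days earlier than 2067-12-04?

−365 (one year) → Dec 4, 2066 (2643 left).
−365 (one year) → Dec 4, 2065 (2278 left).
−365 (one year) → Dec 4, 2064 (1913 left).
−366 (one year; includes Feb 29, 2064) → Dec 4, 2063 (1547 left).
−365 (one year) → Dec 4, 2062 (1182 left).
−365 (one year) → Dec 4, 2061 (817 left).
−365 (one year) → Dec 4, 2060 (452 left).
−366 (one year; includes Feb 29, 2060) → Dec 4, 2059 (86 left).
−4 → Nov 30, 2059 (end of Nov, 30 days; 82 left).
−30 → Oct 31, 2059 (end of Oct, 31 days; 52 left).
−31 → Sep 30, 2059 (end of Sep, 30 days; 21 left).
−21 → Sep 9, 2059.

September 9, 2059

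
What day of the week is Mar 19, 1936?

January 1, 1936 is a Wednesday.
Jan 1, 1936 → Feb 1, 1936: 31 days (January has 31).
Feb 1, 1936 → Mar 1, 1936: 29 days (February has 29).
Mar 1, 1936 → Mar 19, 1936: 18 days.
Total: 78 days.
78 mod 7 = 1, so Wednesday + 1 = Thursday.

Thursday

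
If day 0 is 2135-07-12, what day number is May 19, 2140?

1773

Jul 12, 2135 → Jul 12, 2136: 366 days (Feb 29, 2136 is in that span).
Jul 12, 2136 → Jul 12, 2137: 365 days.
Jul 12, 2137 → Jul 12, 2138: 365 days.
Jul 12, 2138 → Jul 12, 2139: 365 days.
Jul 12, 2139 → Aug 12, 2139: 31 days (July has 31).
Aug 12, 2139 → Sep 12, 2139: 31 days (August has 31).
Sep 12, 2139 → Oct 12, 2139: 30 days (September has 30).
Oct 12, 2139 → Nov 12, 2139: 31 days (October has 31).
Nov 12, 2139 → Dec 12, 2139: 30 days (November has 30).
Dec 12, 2139 → Jan 12, 2140: 31 days (December has 31).
Jan 12, 2140 → Feb 12, 2140: 31 days (January has 31).
Feb 12, 2140 → Mar 12, 2140: 29 days (February has 29).
Mar 12, 2140 → Apr 12, 2140: 31 days (March has 31).
Apr 12, 2140 → May 12, 2140: 30 days (April has 30).
May 12, 2140 → May 19, 2140: 7 days.
Total: 1773 days.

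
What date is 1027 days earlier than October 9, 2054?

December 17, 2051

−365 (one year) → Oct 9, 2053 (662 left).
−365 (one year) → Oct 9, 2052 (297 left).
−9 → Sep 30, 2052 (end of Sep, 30 days; 288 left).
−30 → Aug 31, 2052 (end of Aug, 31 days; 258 left).
−31 → Jul 31, 2052 (end of Jul, 31 days; 227 left).
−31 → Jun 30, 2052 (end of Jun, 30 days; 196 left).
−30 → May 31, 2052 (end of May, 31 days; 166 left).
−31 → Apr 30, 2052 (end of Apr, 30 days; 135 left).
−30 → Mar 31, 2052 (end of Mar, 31 days; 105 left).
−31 → Feb 29, 2052 (end of Feb, 29 days; 74 left).
−29 → Jan 31, 2052 (end of Jan, 31 days; 45 left).
−31 → Dec 31, 2051 (end of Dec, 31 days; 14 left).
−14 → Dec 17, 2051.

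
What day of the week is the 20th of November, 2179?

Saturday

Doomsday rule: the anchor day for the 2100s is Sunday. For year 79: 79÷12 = 6 r 7, and 7÷4 = 1, so 6+7+1 = 14.
Sunday + 14 ≡ Sunday — that's 2179's doomsday.
In November the doomsday date is Nov 7.
Nov 20 is 13 days after Nov 7; 13 mod 7 = 6, so Sunday + 6 = Saturday.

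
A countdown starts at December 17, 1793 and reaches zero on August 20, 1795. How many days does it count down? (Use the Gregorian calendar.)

611

Dec 17, 1793 → Dec 17, 1794: 365 days.
Dec 17, 1794 → Jan 17, 1795: 31 days (December has 31).
Jan 17, 1795 → Feb 17, 1795: 31 days (January has 31).
Feb 17, 1795 → Mar 17, 1795: 28 days (February has 28).
Mar 17, 1795 → Apr 17, 1795: 31 days (March has 31).
Apr 17, 1795 → May 17, 1795: 30 days (April has 30).
May 17, 1795 → Jun 17, 1795: 31 days (May has 31).
Jun 17, 1795 → Jul 17, 1795: 30 days (June has 30).
Jul 17, 1795 → Aug 17, 1795: 31 days (July has 31).
Aug 17, 1795 → Aug 20, 1795: 3 days.
Total: 611 days.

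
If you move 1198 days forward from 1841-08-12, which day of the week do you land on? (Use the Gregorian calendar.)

Friday

First find the weekday of Aug 12, 1841. Doomsday rule: the anchor day for the 1800s is Friday. For year 41: 41÷12 = 3 r 5, and 5÷4 = 1, so 3+5+1 = 9.
Friday + 9 ≡ Sunday — that's 1841's doomsday.
In August the doomsday date is Aug 8.
Aug 12 is 4 days after Aug 8; 4 mod 7 = 4, so Sunday + 4 = Thursday.
1198 mod 7 = 1, so 1198 days after a Thursday is Thursday + 1 = Friday.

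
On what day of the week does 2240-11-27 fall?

Friday

Doomsday rule: the anchor day for the 2200s is Friday. For year 40: 40÷12 = 3 r 4, and 4÷4 = 1, so 3+4+1 = 8.
Friday + 8 ≡ Saturday — that's 2240's doomsday.
In November the doomsday date is Nov 7.
Nov 27 is 20 days after Nov 7; 20 mod 7 = 6, so Saturday + 6 = Friday.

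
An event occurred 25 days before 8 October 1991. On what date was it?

−8 → Sep 30, 1991 (end of Sep, 30 days; 17 left).
−17 → Sep 13, 1991.

September 13, 1991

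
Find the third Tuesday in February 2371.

February 1, 2371 is a Monday.
The first Tuesday is therefore February 2 (1 days later).
The third Tuesday is 2 + 2×7 = February 16.

February 16, 2371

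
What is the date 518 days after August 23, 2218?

+365 (one year) → Aug 23, 2219 (153 left).
Aug has 31 days: +9 → Sep 1, 2219 (144 left).
Sep has 30 days: +30 → Oct 1, 2219 (114 left).
Oct has 31 days: +31 → Nov 1, 2219 (83 left).
Nov has 30 days: +30 → Dec 1, 2219 (53 left).
Dec has 31 days: +31 → Jan 1, 2220 (22 left).
+22 → Jan 23, 2220.

January 23, 2220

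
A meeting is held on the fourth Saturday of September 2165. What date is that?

September 1, 2165 is a Sunday.
The first Saturday is therefore September 7 (6 days later).
The fourth Saturday is 7 + 3×7 = September 28.

September 28, 2165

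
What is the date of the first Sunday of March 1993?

March 1, 1993 is a Monday.
The first Sunday is therefore March 7 (6 days later).

March 7, 1993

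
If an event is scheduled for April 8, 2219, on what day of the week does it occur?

Thursday

January 1, 2219 is a Friday.
Jan 1, 2219 → Feb 1, 2219: 31 days (January has 31).
Feb 1, 2219 → Mar 1, 2219: 28 days (February has 28).
Mar 1, 2219 → Apr 1, 2219: 31 days (March has 31).
Apr 1, 2219 → Apr 8, 2219: 7 days.
Total: 97 days.
97 mod 7 = 6, so Friday + 6 = Thursday.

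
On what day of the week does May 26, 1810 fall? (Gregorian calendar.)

Doomsday rule: the anchor day for the 1800s is Friday. For year 10: 10÷12 = 0 r 10, and 10÷4 = 2, so 0+10+2 = 12.
Friday + 12 ≡ Wednesday — that's 1810's doomsday.
In May the doomsday date is May 9.
May 26 is 17 days after May 9; 17 mod 7 = 3, so Wednesday + 3 = Saturday.

Saturday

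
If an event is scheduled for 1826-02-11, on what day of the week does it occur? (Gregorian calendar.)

Saturday

Doomsday rule: the anchor day for the 1800s is Friday. For year 26: 26÷12 = 2 r 2, and 2÷4 = 0, so 2+2+0 = 4.
Friday + 4 ≡ Tuesday — that's 1826's doomsday.
In February the doomsday date is Feb 28 (1826 is not a leap year).
Feb 11 is 17 days before Feb 28; 17 mod 7 = 3, so Tuesday − 3 = Saturday.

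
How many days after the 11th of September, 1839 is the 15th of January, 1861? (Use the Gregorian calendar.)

7797

Sep 11, 1839 → Sep 11, 1840: 366 days (Feb 29, 1840 is in that span).
Sep 11, 1840 → Sep 11, 1841: 365 days.
Sep 11, 1841 → Sep 11, 1842: 365 days.
Sep 11, 1842 → Sep 11, 1843: 365 days.
Sep 11, 1843 → Sep 11, 1844: 366 days (Feb 29, 1844 is in that span).
Sep 11, 1844 → Sep 11, 1845: 365 days.
Sep 11, 1845 → Sep 11, 1846: 365 days.
Sep 11, 1846 → Sep 11, 1847: 365 days.
Sep 11, 1847 → Sep 11, 1848: 366 days (Feb 29, 1848 is in that span).
Sep 11, 1848 → Sep 11, 1849: 365 days.
Sep 11, 1849 → Sep 11, 1850: 365 days.
Sep 11, 1850 → Sep 11, 1851: 365 days.
Sep 11, 1851 → Sep 11, 1852: 366 days (Feb 29, 1852 is in that span).
Sep 11, 1852 → Sep 11, 1853: 365 days.
Sep 11, 1853 → Sep 11, 1854: 365 days.
Sep 11, 1854 → Sep 11, 1855: 365 days.
Sep 11, 1855 → Sep 11, 1856: 366 days (Feb 29, 1856 is in that span).
Sep 11, 1856 → Sep 11, 1857: 365 days.
Sep 11, 1857 → Sep 11, 1858: 365 days.
Sep 11, 1858 → Sep 11, 1859: 365 days.
Sep 11, 1859 → Sep 11, 1860: 366 days (Feb 29, 1860 is in that span).
Sep 11, 1860 → Oct 11, 1860: 30 days (September has 30).
Oct 11, 1860 → Nov 11, 1860: 31 days (October has 31).
Nov 11, 1860 → Dec 11, 1860: 30 days (November has 30).
Dec 11, 1860 → Jan 11, 1861: 31 days (December has 31).
Jan 11, 1861 → Jan 15, 1861: 4 days.
Total: 7797 days.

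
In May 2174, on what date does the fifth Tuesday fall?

May 31, 2174

May 1, 2174 is a Sunday.
The first Tuesday is therefore May 3 (2 days later).
The fifth Tuesday is 3 + 4×7 = May 31.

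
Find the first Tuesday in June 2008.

June 1, 2008 is a Sunday.
The first Tuesday is therefore June 3 (2 days later).

June 3, 2008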